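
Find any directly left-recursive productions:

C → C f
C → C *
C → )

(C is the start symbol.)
Yes, C is left-recursive

Direct left recursion occurs when N → N α for some non-terminal N (the right-hand side begins with the left-hand side itself).

C → C f: LEFT RECURSIVE (starts with C)
C → C *: LEFT RECURSIVE (starts with C)
C → ): starts with ')'

The grammar has direct left recursion on: C.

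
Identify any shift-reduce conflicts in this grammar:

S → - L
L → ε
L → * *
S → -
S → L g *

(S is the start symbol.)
A shift-reduce conflict occurs when an LR(0) state has both:
  - a complete (reduce) item [A → α .] (dot at the end), and
  - a shift item [B → β . c γ] (dot before a terminal).

Augment with S' → S and build the canonical LR(0) collection (I0 = CLOSURE({[S' → . S]}), then GOTO on every symbol after a dot until no new states appear). It has 9 states:
  I0: { [L → . * *], [L → .], [S → . - L], [S → . -], [S → . L g *], [S' → . S] }  — shift, reduce
  I1: { [L → * . *] }  — shift
  I2: { [L → . * *], [L → .], [S → - . L], [S → - .] }  — shift, 2 reduces
  I3: { [S → L . g *] }  — shift
  I4: { [S' → S .] }  — accept
  I5: { [S → L g . *] }  — shift
  I6: { [S → L g * .] }  — reduce
  I7: { [S → - L .] }  — reduce
  I8: { [L → * * .] }  — reduce

I0 contains reduce item [L → .] and shift items [L → . * *], [S → . -], [S → . - L] — shift-reduce conflict.
I2 contains reduce items [L → .], [S → - .] and shift item [L → . * *] — shift-reduce conflict.

Answer: Yes — I0: [L → .] vs [L → . * *]; I2: [L → .] vs [L → . * *]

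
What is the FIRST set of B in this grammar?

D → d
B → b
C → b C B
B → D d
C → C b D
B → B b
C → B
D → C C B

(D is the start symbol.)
{ 'b', 'd' }

To compute FIRST(B), examine every production with B on the left-hand side, reading each right-hand side left to right until a non-nullable symbol is reached.

FIRST sets of the other non-terminals involved (by the same procedure, iterated to a fixed point):
  FIRST(D) = { 'b', 'd' }

From B → b:
  - b is a terminal: add 'b' and stop
From B → D d:
  - D is a non-terminal: add FIRST(D) \ {ε} = { 'b', 'd' }
    D is not nullable, so stop
From B → B b:
  - B is the symbol being defined: contributes nothing new
    B is not nullable, so stop

Collecting: FIRST(B) = { 'b', 'd' }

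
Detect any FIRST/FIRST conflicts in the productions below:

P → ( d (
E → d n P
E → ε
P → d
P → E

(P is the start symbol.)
FIRST sets of the non-terminals at (or reachable through a nullable prefix from) the front of some alternative:
  FIRST(E) = { 'd', ε }

Productions for P:
  P → ( d (: FIRST = { '(' }
  P → d: FIRST = { 'd' }
  P → E: FIRST = { 'd', ε }
Productions for E:
  E → d n P: FIRST = { 'd' }
  E → ε: FIRST = { ε }

Conflict for P: P → d and P → E
  Overlap: { 'd' }

Answer: Yes. P → d / P → E on { 'd' }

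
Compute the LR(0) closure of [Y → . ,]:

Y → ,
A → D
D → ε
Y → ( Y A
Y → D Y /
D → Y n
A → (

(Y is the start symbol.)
To compute CLOSURE, for each item [A → α.Bβ] where B is a non-terminal, add [B → .γ] for all productions B → γ; repeat for the newly added items until nothing changes.

Start with: [Y → . ,]
The dot precedes the terminal ',', so nothing is added.

CLOSURE = { [Y → . ,] }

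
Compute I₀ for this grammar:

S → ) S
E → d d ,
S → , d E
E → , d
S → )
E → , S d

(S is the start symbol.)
{ [S → . ) S], [S → . )], [S → . , d E], [S' → . S] }

First, augment the grammar with S' → S
I₀ = CLOSURE({ [S' → . S] }):
  [S' → . S] has the dot before S: add [S → . ) S], [S → . , d E], [S → . )]
No further items can be added.

I₀ = { [S → . ) S], [S → . )], [S → . , d E], [S' → . S] }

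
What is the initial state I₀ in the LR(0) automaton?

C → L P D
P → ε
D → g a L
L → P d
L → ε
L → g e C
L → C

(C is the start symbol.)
{ [C → . L P D], [C' → . C], [L → . C], [L → . P d], [L → . g e C], [L → .], [P → .] }

First, augment the grammar with C' → C
I₀ = CLOSURE({ [C' → . C] }):
  [C' → . C] has the dot before C: add [C → . L P D]
  [C → . L P D] has the dot before L: add [L → . P d], [L → .], [L → . g e C], [L → . C]
  [L → . P d] has the dot before P: add [P → .]
No further items can be added.

I₀ = { [C → . L P D], [C' → . C], [L → . C], [L → . P d], [L → . g e C], [L → .], [P → .] }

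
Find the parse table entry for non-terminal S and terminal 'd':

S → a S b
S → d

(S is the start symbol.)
S → d

To find M[S, 'd'], we find productions for S where 'd' is in the predict set (PREDICT(N → α) = (FIRST(α) \ {ε}) ∪ (FOLLOW(N) if α ⇒* ε)).

S → a S b: PREDICT = { 'a' }
S → d: PREDICT = { 'd' }
  'd' is in predict set, so this production goes in M[S, 'd']

M[S, 'd'] = S → d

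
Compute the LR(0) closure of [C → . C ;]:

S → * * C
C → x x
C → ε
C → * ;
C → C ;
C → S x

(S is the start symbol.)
{ [C → . * ;], [C → . C ;], [C → . S x], [C → . x x], [C → .], [S → . * * C] }

To compute CLOSURE, for each item [A → α.Bβ] where B is a non-terminal, add [B → .γ] for all productions B → γ; repeat for the newly added items until nothing changes.

Start with: [C → . C ;]
  [C → . C ;] has the dot before C: add [C → . x x], [C → .], [C → . * ;], [C → . S x]
  [C → . S x] has the dot before S: add [S → . * * C]
No further items can be added.

CLOSURE = { [C → . * ;], [C → . C ;], [C → . S x], [C → . x x], [C → .], [S → . * * C] }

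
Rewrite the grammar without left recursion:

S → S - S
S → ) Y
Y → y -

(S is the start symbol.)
S → ) Y S'
S' → - S S'
S' → ε
Y → y -

S is directly left-recursive. The standard transformation for
  A → A α₁ | ... | A α_m | β₁ | ... | β_n
is
  A  → β₁ A' | ... | β_n A'
  A' → α₁ A' | ... | α_m A' | ε

S → ) Y becomes S → ) Y S'
S → S - S becomes S' → - S S'
Add S' → ε

Productions for other non-terminals are unchanged:
  Y → y -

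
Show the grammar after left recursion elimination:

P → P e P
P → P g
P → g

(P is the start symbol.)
P → g P'
P' → e P P'
P' → g P'
P' → ε

P is directly left-recursive. The standard transformation for
  A → A α₁ | ... | A α_m | β₁ | ... | β_n
is
  A  → β₁ A' | ... | β_n A'
  A' → α₁ A' | ... | α_m A' | ε

P → g becomes P → g P'
P → P e P becomes P' → e P P'
P → P g becomes P' → g P'
Add P' → ε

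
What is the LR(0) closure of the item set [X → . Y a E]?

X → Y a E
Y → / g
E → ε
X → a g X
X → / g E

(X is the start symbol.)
{ [X → . Y a E], [Y → . / g] }

Start with: [X → . Y a E]
  [X → . Y a E] has the dot before Y: add [Y → . / g]
No further items can be added.

CLOSURE = { [X → . Y a E], [Y → . / g] }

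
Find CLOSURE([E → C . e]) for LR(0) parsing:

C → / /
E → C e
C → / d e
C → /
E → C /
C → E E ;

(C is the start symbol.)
To compute CLOSURE, for each item [A → α.Bβ] where B is a non-terminal, add [B → .γ] for all productions B → γ; repeat for the newly added items until nothing changes.

Start with: [E → C . e]
The dot precedes the terminal e, so nothing is added.

CLOSURE = { [E → C . e] }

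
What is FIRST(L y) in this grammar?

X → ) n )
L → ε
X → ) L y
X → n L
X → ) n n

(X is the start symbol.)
{ 'y' }

FIRST sets of the non-terminals involved (from the grammar, by fixed-point iteration):
  FIRST(L) = { ε }

To compute FIRST(L y), process the symbols left to right:
Symbol L is a non-terminal. Add FIRST(L) \ {ε} = { }
L is nullable (ε ∈ FIRST(L)), continue to the next symbol.
Symbol y is a terminal. Add 'y' and stop.
FIRST(L y) = { 'y' }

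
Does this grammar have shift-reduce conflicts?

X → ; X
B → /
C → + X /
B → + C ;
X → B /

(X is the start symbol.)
No shift-reduce conflicts

A shift-reduce conflict occurs when an LR(0) state has both:
  - a complete (reduce) item [A → α .] (dot at the end), and
  - a shift item [B → β . c γ] (dot before a terminal).

Augment with X' → X and build the canonical LR(0) collection (I0 = CLOSURE({[X' → . X]}), then GOTO on every symbol after a dot until no new states appear). It has 13 states:
  I0: { [B → . + C ;], [B → . /], [X → . ; X], [X → . B /], [X' → . X] }  — shift
  I1: { [B → + . C ;], [C → . + X /] }  — shift
  I2: { [B → / .] }  — reduce
  I3: { [B → . + C ;], [B → . /], [X → . ; X], [X → . B /], [X → ; . X] }  — shift
  I4: { [X → B . /] }  — shift
  I5: { [X' → X .] }  — accept
  I6: { [X → B / .] }  — reduce
  I7: { [X → ; X .] }  — reduce
  I8: { [B → . + C ;], [B → . /], [C → + . X /], [X → . ; X], [X → . B /] }  — shift
  I9: { [B → + C . ;] }  — shift
  I10: { [B → + C ; .] }  — reduce
  I11: { [C → + X . /] }  — shift
  I12: { [C → + X / .] }  — reduce

No state contains both a complete item and a shift item.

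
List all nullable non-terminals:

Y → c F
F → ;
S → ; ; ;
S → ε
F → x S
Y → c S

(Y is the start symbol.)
{ 'S' }

A non-terminal is nullable if it can derive ε (the empty string): either it has an ε-production, or it has a production whose right-hand side consists entirely of nullable non-terminals.

ε-productions: S → ε
So S is immediately nullable.
No further non-terminal can be added: every production for the remaining non-terminals contains a terminal or a non-nullable non-terminal.
Nullable = { 'S' }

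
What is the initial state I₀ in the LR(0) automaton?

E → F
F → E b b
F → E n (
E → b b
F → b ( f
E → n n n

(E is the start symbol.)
First, augment the grammar with E' → E
I₀ = CLOSURE({ [E' → . E] }):
  [E' → . E] has the dot before E: add [E → . F], [E → . b b], [E → . n n n]
  [E → . F] has the dot before F: add [F → . E b b], [F → . E n (], [F → . b ( f]
No further items can be added.

I₀ = { [E → . F], [E → . b b], [E → . n n n], [E' → . E], [F → . E b b], [F → . E n (], [F → . b ( f] }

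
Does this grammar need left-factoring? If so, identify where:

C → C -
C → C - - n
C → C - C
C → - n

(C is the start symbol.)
Left-factoring is needed when two productions for the same non-terminal
share a common prefix on the right-hand side.

Productions for C:
  C → C -
  C → C - - n
  C → C - C
  C → - n

Found common prefix 'C -' in productions for C

Answer: Yes, C has productions with common prefix 'C -'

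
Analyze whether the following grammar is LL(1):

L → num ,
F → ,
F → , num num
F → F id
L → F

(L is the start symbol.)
A grammar is LL(1) if for each non-terminal N with multiple productions, the predict sets of those productions are pairwise disjoint, where PREDICT(N → α) = (FIRST(α) \ {ε}) ∪ (FOLLOW(N) if α ⇒* ε).

Relevant sets:
  FIRST(F) = { ',' }

For L:
  PREDICT(L → num ',') = { 'num' }
  PREDICT(L → F) = { ',' }
For F:
  PREDICT(F → ',') = { ',' }
  PREDICT(F → ',' num num) = { ',' }
  PREDICT(F → F id) = { ',' }

Conflict found: Predict set conflict for F: { ',' }
The grammar is NOT LL(1).

Answer: No. Predict set conflict for F: { ',' }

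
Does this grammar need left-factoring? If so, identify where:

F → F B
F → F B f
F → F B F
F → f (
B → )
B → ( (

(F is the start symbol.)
Left-factoring is needed when two productions for the same non-terminal
share a common prefix on the right-hand side.

Productions for F:
  F → F B
  F → F B f
  F → F B F
  F → f (
Productions for B:
  B → )
  B → ( (

Found common prefix 'F B' in productions for F

Answer: Yes, F has productions with common prefix 'F B'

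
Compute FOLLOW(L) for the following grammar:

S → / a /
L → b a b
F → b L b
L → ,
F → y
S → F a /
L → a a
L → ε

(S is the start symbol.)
{ 'b' }

In F → b L b: L is followed by b, add FIRST(b) \ {ε} = { 'b' }

Taking the union: FOLLOW(L) = { 'b' }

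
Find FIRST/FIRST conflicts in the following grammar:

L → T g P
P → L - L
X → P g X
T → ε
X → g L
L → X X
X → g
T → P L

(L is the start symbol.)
Yes. L → T g P / L → X X on { 'g' }; X → P g X / X → g L on { 'g' }; X → P g X / X → g on { 'g' }; X → g L / X → g on { 'g' }

A FIRST/FIRST conflict occurs when two productions N → α and N → β for the same non-terminal have FIRST(α) ∩ FIRST(β) ≠ ∅ (with ε ∈ FIRST of a nullable right-hand side, so two nullable alternatives also conflict).

FIRST sets of the non-terminals at (or reachable through a nullable prefix from) the front of some alternative:
  FIRST(T) = { 'g', ε }
  FIRST(X) = { 'g' }
  FIRST(P) = { 'g' }

Productions for L:
  L → T g P: FIRST = { 'g' }
  L → X X: FIRST = { 'g' }
Productions for X:
  X → P g X: FIRST = { 'g' }
  X → g L: FIRST = { 'g' }
  X → g: FIRST = { 'g' }
Productions for T:
  T → ε: FIRST = { ε }
  T → P L: FIRST = { 'g' }
P has only one production, so no FIRST/FIRST conflict is possible there.

Conflict for L: L → T g P and L → X X
  Overlap: { 'g' }
Conflict for X: X → P g X and X → g L
  Overlap: { 'g' }
Conflict for X: X → P g X and X → g
  Overlap: { 'g' }
Conflict for X: X → g L and X → g
  Overlap: { 'g' }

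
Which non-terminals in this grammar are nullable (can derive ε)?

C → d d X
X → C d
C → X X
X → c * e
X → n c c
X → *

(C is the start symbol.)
A non-terminal is nullable if it can derive ε (the empty string): either it has an ε-production, or it has a production whose right-hand side consists entirely of nullable non-terminals.

There are no ε-productions, so no non-terminal can derive ε.
No non-terminals are nullable.

Answer: None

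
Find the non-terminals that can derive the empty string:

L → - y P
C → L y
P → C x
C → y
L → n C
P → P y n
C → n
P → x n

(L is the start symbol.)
None

A non-terminal is nullable if it can derive ε (the empty string): either it has an ε-production, or it has a production whose right-hand side consists entirely of nullable non-terminals.

There are no ε-productions, so no non-terminal can derive ε.
No non-terminals are nullable.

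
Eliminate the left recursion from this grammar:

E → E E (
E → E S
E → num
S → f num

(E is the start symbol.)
E → num E'
E' → E ( E'
E' → S E'
E' → ε
S → f num

E is directly left-recursive. The standard transformation for
  A → A α₁ | ... | A α_m | β₁ | ... | β_n
is
  A  → β₁ A' | ... | β_n A'
  A' → α₁ A' | ... | α_m A' | ε

E → num becomes E → num E'
E → E E ( becomes E' → E ( E'
E → E S becomes E' → S E'
Add E' → ε

Productions for other non-terminals are unchanged:
  S → f num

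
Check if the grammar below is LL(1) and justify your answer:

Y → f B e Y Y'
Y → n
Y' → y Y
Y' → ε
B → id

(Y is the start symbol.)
No. Predict set conflict for Y': { 'y' }

A grammar is LL(1) if for each non-terminal N with multiple productions, the predict sets of those productions are pairwise disjoint, where PREDICT(N → α) = (FIRST(α) \ {ε}) ∪ (FOLLOW(N) if α ⇒* ε).

Relevant sets:
  FOLLOW(Y') = { $, 'y' }

For Y:
  PREDICT(Y → f B e Y Y') = { 'f' }
  PREDICT(Y → n) = { 'n' }
For Y':
  PREDICT(Y' → y Y) = { 'y' }
  PREDICT(Y' → ε) = { $, 'y' }
B has a single production, so nothing to check there.

Conflict found: Predict set conflict for Y': { 'y' }
The grammar is NOT LL(1).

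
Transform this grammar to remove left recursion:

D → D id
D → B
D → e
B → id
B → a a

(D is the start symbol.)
D is directly left-recursive. The standard transformation for
  A → A α₁ | ... | A α_m | β₁ | ... | β_n
is
  A  → β₁ A' | ... | β_n A'
  A' → α₁ A' | ... | α_m A' | ε

D → B becomes D → B D'
D → e becomes D → e D'
D → D id becomes D' → id D'
Add D' → ε

Productions for other non-terminals are unchanged:
  B → id
  B → a a

Resulting grammar:
D → B D'
D → e D'
D' → id D'
D' → ε
B → id
B → a a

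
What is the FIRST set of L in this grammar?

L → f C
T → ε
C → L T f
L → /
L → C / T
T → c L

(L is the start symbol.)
{ '/', 'f' }

FIRST sets of the other non-terminals involved (by the same procedure, iterated to a fixed point):
  FIRST(C) = { '/', 'f' }

From L → f C:
  - f is a terminal: add 'f' and stop
From L → /:
  - '/' is a terminal: add '/' and stop
From L → C / T:
  - C is a non-terminal: add FIRST(C) \ {ε} = { '/', 'f' }
    C is not nullable, so stop

Collecting: FIRST(L) = { '/', 'f' }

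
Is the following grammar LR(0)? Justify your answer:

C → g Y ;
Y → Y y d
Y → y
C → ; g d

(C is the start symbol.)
Yes, the grammar is LR(0)

A grammar is LR(0) if no state in the canonical LR(0) collection has:
  - both a shift item (dot before a terminal) and a complete item (shift-reduce conflict), or
  - two or more complete items (reduce-reduce conflict; the accept item [C' → C .] counts as a complete item here).

Augment with C' → C and build the canonical LR(0) collection (I0 = CLOSURE({[C' → . C]}), then GOTO on every symbol after a dot until no new states appear). It has 11 states:
  I0: { [C → . ; g d], [C → . g Y ;], [C' → . C] }  — shift
  I1: { [C → ; . g d] }  — shift
  I2: { [C' → C .] }  — accept
  I3: { [C → g . Y ;], [Y → . Y y d], [Y → . y] }  — shift
  I4: { [C → g Y . ;], [Y → Y . y d] }  — shift
  I5: { [Y → y .] }  — reduce
  I6: { [C → g Y ; .] }  — reduce
  I7: { [Y → Y y . d] }  — shift
  I8: { [Y → Y y d .] }  — reduce
  I9: { [C → ; g . d] }  — shift
  I10: { [C → ; g d .] }  — reduce

Every state is either a pure shift/goto state or contains exactly one complete item and nothing to shift — no conflicts. The grammar is LR(0).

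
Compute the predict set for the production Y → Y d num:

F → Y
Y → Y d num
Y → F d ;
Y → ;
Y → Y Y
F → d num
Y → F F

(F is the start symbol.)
PREDICT(Y → Y d num) = (FIRST(RHS) \ {ε}) ∪ (FOLLOW(Y) if ε ∈ FIRST(RHS), i.e. RHS ⇒* ε)
FIRST(Y) = { ';', 'd' }
FIRST(Y d num) = { ';', 'd' }
ε ∉ FIRST(Y d num), so FOLLOW(Y) is not added.
PREDICT(Y → Y d num) = { ';', 'd' }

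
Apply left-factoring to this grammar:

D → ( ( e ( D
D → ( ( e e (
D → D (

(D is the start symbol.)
D → ( ( e D'
D' → ( D
D' → e (
D → D (

Left-factoring transforms A → αβ₁ | αβ₂ into A → αA' and A' → β₁ | β₂
(α is the longest common prefix among the alternatives). Repeat until
no nonterminal has two alternatives with a common prefix.

Round 1: D has alternatives sharing prefix '( ( e'. Introduce D': D → ( ( e D'
  Add: D' → ( D
  Add: D' → e (

No remaining common prefixes — done.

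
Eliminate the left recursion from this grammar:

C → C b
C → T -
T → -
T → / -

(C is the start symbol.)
C → T - C'
C' → b C'
C' → ε
T → -
T → / -

C is directly left-recursive. The standard transformation for
  A → A α₁ | ... | A α_m | β₁ | ... | β_n
is
  A  → β₁ A' | ... | β_n A'
  A' → α₁ A' | ... | α_m A' | ε

C → T - becomes C → T - C'
C → C b becomes C' → b C'
Add C' → ε

Productions for other non-terminals are unchanged:
  T → -
  T → / -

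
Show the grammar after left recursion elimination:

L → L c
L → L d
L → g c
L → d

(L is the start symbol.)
L → g c L'
L → d L'
L' → c L'
L' → d L'
L' → ε

L is directly left-recursive. The standard transformation for
  A → A α₁ | ... | A α_m | β₁ | ... | β_n
is
  A  → β₁ A' | ... | β_n A'
  A' → α₁ A' | ... | α_m A' | ε

L → g c becomes L → g c L'
L → d becomes L → d L'
L → L c becomes L' → c L'
L → L d becomes L' → d L'
Add L' → ε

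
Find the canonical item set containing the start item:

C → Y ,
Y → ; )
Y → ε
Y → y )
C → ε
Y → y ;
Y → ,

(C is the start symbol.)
{ [C → . Y ,], [C → .], [C' → . C], [Y → . ,], [Y → . ; )], [Y → . y )], [Y → . y ;], [Y → .] }

First, augment the grammar with C' → C
I₀ = CLOSURE({ [C' → . C] }):
  [C' → . C] has the dot before C: add [C → . Y ,], [C → .]
  [C → . Y ,] has the dot before Y: add [Y → . ; )], [Y → .], [Y → . y )], [Y → . y ;], [Y → . ,]
No further items can be added.

I₀ = { [C → . Y ,], [C → .], [C' → . C], [Y → . ,], [Y → . ; )], [Y → . y )], [Y → . y ;], [Y → .] }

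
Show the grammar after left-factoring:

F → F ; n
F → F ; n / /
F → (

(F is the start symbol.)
Left-factoring transforms A → αβ₁ | αβ₂ into A → αA' and A' → β₁ | β₂
(α is the longest common prefix among the alternatives). Repeat until
no nonterminal has two alternatives with a common prefix.

Round 1: F has alternatives sharing prefix 'F ; n'. Introduce F': F → F ; n F'
  Add: F' → ε
  Add: F' → / /

No remaining common prefixes — done.

Resulting grammar:
F → F ; n F'
F' → ε
F' → / /
F → (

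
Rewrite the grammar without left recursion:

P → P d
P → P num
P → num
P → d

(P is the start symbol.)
P is directly left-recursive. The standard transformation for
  A → A α₁ | ... | A α_m | β₁ | ... | β_n
is
  A  → β₁ A' | ... | β_n A'
  A' → α₁ A' | ... | α_m A' | ε

P → num becomes P → num P'
P → d becomes P → d P'
P → P d becomes P' → d P'
P → P num becomes P' → num P'
Add P' → ε

Resulting grammar:
P → num P'
P → d P'
P' → d P'
P' → num P'
P' → ε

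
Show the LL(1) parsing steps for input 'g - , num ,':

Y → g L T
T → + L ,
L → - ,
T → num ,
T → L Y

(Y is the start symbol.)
LL(1) parsing maintains a stack (initially the start symbol over $) and the input. At each step: if the stack top is a terminal, match it against the current input token; if it is a non-terminal N, replace it with the RHS of M[N, lookahead] (the unique production whose predict set contains the lookahead).

Stack is shown with the top on the left.

Stack    Input          Action
------------------------------
Y $      g - , num , $  output Y → g L T
g L T $  g - , num , $  match 'g'
L T $    - , num , $    output L → - ,
- , T $  - , num , $    match '-'
, T $    , num , $      match ','
T $      num , $        output T → num ,
num , $  num , $        match 'num'
, $      , $            match ','
$        $              accept

The string is accepted.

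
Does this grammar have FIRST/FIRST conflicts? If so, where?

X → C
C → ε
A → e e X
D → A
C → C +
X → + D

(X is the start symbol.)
Yes. X → C / X → '+' D on { '+' }

A FIRST/FIRST conflict occurs when two productions N → α and N → β for the same non-terminal have FIRST(α) ∩ FIRST(β) ≠ ∅ (with ε ∈ FIRST of a nullable right-hand side, so two nullable alternatives also conflict).

FIRST sets of the non-terminals at (or reachable through a nullable prefix from) the front of some alternative:
  FIRST(C) = { '+', ε }

Productions for X:
  X → C: FIRST = { '+', ε }
  X → + D: FIRST = { '+' }
Productions for C:
  C → ε: FIRST = { ε }
  C → C +: FIRST = { '+' }
A, D have only one production, so no FIRST/FIRST conflict is possible there.

Conflict for X: X → C and X → + D
  Overlap: { '+' }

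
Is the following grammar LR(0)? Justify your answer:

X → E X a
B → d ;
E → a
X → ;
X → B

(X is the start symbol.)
Yes, the grammar is LR(0)

A grammar is LR(0) if no state in the canonical LR(0) collection has:
  - both a shift item (dot before a terminal) and a complete item (shift-reduce conflict), or
  - two or more complete items (reduce-reduce conflict; the accept item [X' → X .] counts as a complete item here).

Augment with X' → X and build the canonical LR(0) collection (I0 = CLOSURE({[X' → . X]}), then GOTO on every symbol after a dot until no new states appear). It has 10 states:
  I0: { [B → . d ;], [E → . a], [X → . ;], [X → . B], [X → . E X a], [X' → . X] }  — shift
  I1: { [X → ; .] }  — reduce
  I2: { [X → B .] }  — reduce
  I3: { [B → . d ;], [E → . a], [X → . ;], [X → . B], [X → . E X a], [X → E . X a] }  — shift
  I4: { [X' → X .] }  — accept
  I5: { [E → a .] }  — reduce
  I6: { [B → d . ;] }  — shift
  I7: { [B → d ; .] }  — reduce
  I8: { [X → E X . a] }  — shift
  I9: { [X → E X a .] }  — reduce

Every state is either a pure shift/goto state or contains exactly one complete item and nothing to shift — no conflicts. The grammar is LR(0).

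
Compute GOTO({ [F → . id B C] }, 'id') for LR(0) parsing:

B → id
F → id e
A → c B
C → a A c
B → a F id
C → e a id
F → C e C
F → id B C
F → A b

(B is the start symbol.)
GOTO(I, 'id') = CLOSURE({ [A → αX.β] : [A → α.Xβ] ∈ I, X = 'id' })

Items with dot before 'id', with the dot advanced:
  [F → . id B C] → [F → id . B C]
Closure of the advanced items:
  [F → id . B C] has the dot before B: add [B → . id], [B → . a F id]

GOTO = { [B → . a F id], [B → . id], [F → id . B C] }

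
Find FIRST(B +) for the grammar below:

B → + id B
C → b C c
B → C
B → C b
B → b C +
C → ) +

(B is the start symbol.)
{ ')', '+', 'b' }

FIRST sets of the non-terminals involved (from the grammar, by fixed-point iteration):
  FIRST(B) = { ')', '+', 'b' }

To compute FIRST(B +), process the symbols left to right:
Symbol B is a non-terminal. Add FIRST(B) \ {ε} = { ')', '+', 'b' }
B is not nullable (ε ∉ FIRST(B)), so stop here.
FIRST(B +) = { ')', '+', 'b' }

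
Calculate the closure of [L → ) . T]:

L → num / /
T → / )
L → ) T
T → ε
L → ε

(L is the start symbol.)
{ [L → ) . T], [T → . / )], [T → .] }

To compute CLOSURE, for each item [A → α.Bβ] where B is a non-terminal, add [B → .γ] for all productions B → γ; repeat for the newly added items until nothing changes.

Start with: [L → ) . T]
  [L → ) . T] has the dot before T: add [T → . / )], [T → .]
No further items can be added.

CLOSURE = { [L → ) . T], [T → . / )], [T → .] }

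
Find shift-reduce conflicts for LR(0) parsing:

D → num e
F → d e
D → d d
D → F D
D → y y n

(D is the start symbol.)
No shift-reduce conflicts

Augment with D' → D and build the canonical LR(0) collection (I0 = CLOSURE({[D' → . D]}), then GOTO on every symbol after a dot until no new states appear). It has 12 states:
  I0: { [D → . F D], [D → . d d], [D → . num e], [D → . y y n], [D' → . D], [F → . d e] }  — shift
  I1: { [D' → D .] }  — accept
  I2: { [D → . F D], [D → . d d], [D → . num e], [D → . y y n], [D → F . D], [F → . d e] }  — shift
  I3: { [D → d . d], [F → d . e] }  — shift
  I4: { [D → num . e] }  — shift
  I5: { [D → y . y n] }  — shift
  I6: { [D → y y . n] }  — shift
  I7: { [D → y y n .] }  — reduce
  I8: { [D → num e .] }  — reduce
  I9: { [D → d d .] }  — reduce
  I10: { [F → d e .] }  — reduce
  I11: { [D → F D .] }  — reduce

No state contains both a complete item and a shift item.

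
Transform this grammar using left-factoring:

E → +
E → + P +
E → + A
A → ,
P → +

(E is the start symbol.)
Left-factoring transforms A → αβ₁ | αβ₂ into A → αA' and A' → β₁ | β₂
(α is the longest common prefix among the alternatives). Repeat until
no nonterminal has two alternatives with a common prefix.

Round 1: E has alternatives sharing prefix '+'. Introduce E': E → + E'
  Add: E' → ε
  Add: E' → P +
  Add: E' → A

No remaining common prefixes — done.

Resulting grammar:
E → + E'
E' → ε
E' → P +
E' → A
A → ,
P → +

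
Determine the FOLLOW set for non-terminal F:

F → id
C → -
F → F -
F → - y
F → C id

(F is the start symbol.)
{ $, '-' }

To compute FOLLOW(F), find every occurrence of F on a right-hand side N → α F β: add FIRST(β) \ {ε}, and if β is empty or nullable also add FOLLOW(N). Iterate to a fixed point.

F is the start symbol, so $ ∈ FOLLOW(F).
In F → F -: F is followed by '-', add FIRST('-') \ {ε} = { '-' }

Taking the union: FOLLOW(F) = { $, '-' }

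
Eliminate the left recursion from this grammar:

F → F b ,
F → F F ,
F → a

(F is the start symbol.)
F → a F'
F' → b , F'
F' → F , F'
F' → ε

F is directly left-recursive. The standard transformation for
  A → A α₁ | ... | A α_m | β₁ | ... | β_n
is
  A  → β₁ A' | ... | β_n A'
  A' → α₁ A' | ... | α_m A' | ε

F → a becomes F → a F'
F → F b , becomes F' → b , F'
F → F F , becomes F' → F , F'
Add F' → ε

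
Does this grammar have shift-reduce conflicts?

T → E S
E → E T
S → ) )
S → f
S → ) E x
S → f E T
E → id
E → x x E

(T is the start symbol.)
Yes — I6: [E → x x E .] vs [E → . id]; I10: [S → f .] vs [E → . id]; I15: [S → ) E x .] vs [E → x . x E]

A shift-reduce conflict occurs when an LR(0) state has both:
  - a complete (reduce) item [A → α .] (dot at the end), and
  - a shift item [B → β . c γ] (dot before a terminal).

Augment with T' → T and build the canonical LR(0) collection (I0 = CLOSURE({[T' → . T]}), then GOTO on every symbol after a dot until no new states appear). It has 16 states:
  I0: { [E → . E T], [E → . id], [E → . x x E], [T → . E S], [T' → . T] }  — shift
  I1: { [E → . E T], [E → . id], [E → . x x E], [E → E . T], [S → . ) )], [S → . ) E x], [S → . f E T], [S → . f], [T → . E S], [T → E . S] }  — shift
  I2: { [T' → T .] }  — accept
  I3: { [E → id .] }  — reduce
  I4: { [E → x . x E] }  — shift
  I5: { [E → . E T], [E → . id], [E → . x x E], [E → x x . E] }  — shift
  I6: { [E → . E T], [E → . id], [E → . x x E], [E → E . T], [E → x x E .], [T → . E S] }  — shift, reduce
  I7: { [E → E T .] }  — reduce
  I8: { [E → . E T], [E → . id], [E → . x x E], [S → ) . )], [S → ) . E x] }  — shift
  I9: { [T → E S .] }  — reduce
  I10: { [E → . E T], [E → . id], [E → . x x E], [S → f . E T], [S → f .] }  — shift, reduce
  I11: { [E → . E T], [E → . id], [E → . x x E], [E → E . T], [S → f E . T], [T → . E S] }  — shift
  I12: { [E → E T .], [S → f E T .] }  — 2 reduces
  I13: { [S → ) ) .] }  — reduce
  I14: { [E → . E T], [E → . id], [E → . x x E], [E → E . T], [S → ) E . x], [T → . E S] }  — shift
  I15: { [E → x . x E], [S → ) E x .] }  — shift, reduce

I6 contains reduce item [E → x x E .] and shift items [E → . id], [E → . x x E] — shift-reduce conflict.
I10 contains reduce item [S → f .] and shift items [E → . id], [E → . x x E] — shift-reduce conflict.
I15 contains reduce item [S → ) E x .] and shift item [E → x . x E] — shift-reduce conflict.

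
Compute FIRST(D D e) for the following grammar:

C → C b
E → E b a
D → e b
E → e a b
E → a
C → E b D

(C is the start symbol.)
{ 'e' }

FIRST sets of the non-terminals involved (from the grammar, by fixed-point iteration):
  FIRST(D) = { 'e' }

To compute FIRST(D D e), process the symbols left to right:
Symbol D is a non-terminal. Add FIRST(D) \ {ε} = { 'e' }
D is not nullable (ε ∉ FIRST(D)), so stop here.
FIRST(D D e) = { 'e' }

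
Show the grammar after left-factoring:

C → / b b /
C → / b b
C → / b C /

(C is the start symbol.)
C → / b C'
C' → b C''
C'' → /
C'' → ε
C' → C /

Left-factoring transforms A → αβ₁ | αβ₂ into A → αA' and A' → β₁ | β₂
(α is the longest common prefix among the alternatives). Repeat until
no nonterminal has two alternatives with a common prefix.

Round 1: C has alternatives sharing prefix '/ b'. Introduce C': C → / b C'
  Add: C' → b /
  Add: C' → b
  Add: C' → C /

Round 2: C' has alternatives sharing prefix 'b'. Introduce C'': C' → b C''
  Add: C'' → /
  Add: C'' → ε

No remaining common prefixes — done.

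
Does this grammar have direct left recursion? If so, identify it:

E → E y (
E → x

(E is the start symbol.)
E → E y (: LEFT RECURSIVE (starts with E)
E → x: starts with x

The grammar has direct left recursion on: E.

Answer: Yes, E is left-recursive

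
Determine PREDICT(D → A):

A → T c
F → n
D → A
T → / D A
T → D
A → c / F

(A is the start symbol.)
PREDICT(D → A) = (FIRST(RHS) \ {ε}) ∪ (FOLLOW(D) if ε ∈ FIRST(RHS), i.e. RHS ⇒* ε)
FIRST(A) = { '/', 'c' }
FIRST(A) = { '/', 'c' }
ε ∉ FIRST(A), so FOLLOW(D) is not added.
PREDICT(D → A) = { '/', 'c' }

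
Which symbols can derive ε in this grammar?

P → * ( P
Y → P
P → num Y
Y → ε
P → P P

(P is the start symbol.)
ε-productions: Y → ε
So Y is immediately nullable.
No further non-terminal can be added: every production for the remaining non-terminals contains a terminal or a non-nullable non-terminal.
Nullable = { 'Y' }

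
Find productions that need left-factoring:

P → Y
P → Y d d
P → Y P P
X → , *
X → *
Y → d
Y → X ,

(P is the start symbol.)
Left-factoring is needed when two productions for the same non-terminal
share a common prefix on the right-hand side.

Productions for P:
  P → Y
  P → Y d d
  P → Y P P
Productions for X:
  X → , *
  X → *
Productions for Y:
  Y → d
  Y → X ,

Found common prefix 'Y' in productions for P

Answer: Yes, P has productions with common prefix 'Y'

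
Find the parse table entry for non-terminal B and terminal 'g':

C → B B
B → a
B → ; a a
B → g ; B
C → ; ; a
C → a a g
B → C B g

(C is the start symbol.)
B → g ; B, B → C B g

To find M[B, 'g'], we find productions for B where 'g' is in the predict set (PREDICT(N → α) = (FIRST(α) \ {ε}) ∪ (FOLLOW(N) if α ⇒* ε)).

Relevant sets:
  FIRST(C) = { ';', 'a', 'g' }

B → a: PREDICT = { 'a' }
B → ; a a: PREDICT = { ';' }
B → g ; B: PREDICT = { 'g' }
  'g' is in predict set, so this production goes in M[B, 'g']
B → C B g: PREDICT = { ';', 'a', 'g' }
  'g' is in predict set, so this production goes in M[B, 'g']

M[B, 'g'] = B → g ; B, B → C B g  (a multiply-defined cell — the grammar is not LL(1))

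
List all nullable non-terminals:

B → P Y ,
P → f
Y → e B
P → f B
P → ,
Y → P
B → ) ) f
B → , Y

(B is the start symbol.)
None

A non-terminal is nullable if it can derive ε (the empty string): either it has an ε-production, or it has a production whose right-hand side consists entirely of nullable non-terminals.

There are no ε-productions, so no non-terminal can derive ε.
No non-terminals are nullable.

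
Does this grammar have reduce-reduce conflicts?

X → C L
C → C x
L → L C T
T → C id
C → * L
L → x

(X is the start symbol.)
A reduce-reduce conflict occurs when an LR(0) state has two complete items [A → α .] and [B → β .] — both call for a reduction, and with no lookahead the parser cannot choose between them.

Augment with X' → X and build the canonical LR(0) collection (I0 = CLOSURE({[X' → . X]}), then GOTO on every symbol after a dot until no new states appear). It has 13 states:
  I0: { [C → . * L], [C → . C x], [X → . C L], [X' → . X] }  — shift
  I1: { [C → * . L], [L → . L C T], [L → . x] }  — shift
  I2: { [C → C . x], [L → . L C T], [L → . x], [X → C . L] }  — shift
  I3: { [X' → X .] }  — accept
  I4: { [C → . * L], [C → . C x], [L → L . C T], [X → C L .] }  — shift, reduce
  I5: { [C → C x .], [L → x .] }  — 2 reduces
  I6: { [C → . * L], [C → . C x], [C → C . x], [L → L C . T], [T → . C id] }  — shift
  I7: { [C → C . x], [T → C . id] }  — shift
  I8: { [L → L C T .] }  — reduce
  I9: { [C → C x .] }  — reduce
  I10: { [T → C id .] }  — reduce
  I11: { [C → * L .], [C → . * L], [C → . C x], [L → L . C T] }  — shift, reduce
  I12: { [L → x .] }  — reduce

I5 contains complete items [C → C x .], [L → x .] — reduce-reduce conflict.

Answer: Yes — I5: [C → C x .] vs [L → x .]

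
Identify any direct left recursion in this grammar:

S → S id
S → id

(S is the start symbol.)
Yes, S is left-recursive

S → S id: LEFT RECURSIVE (starts with S)
S → id: starts with id

The grammar has direct left recursion on: S.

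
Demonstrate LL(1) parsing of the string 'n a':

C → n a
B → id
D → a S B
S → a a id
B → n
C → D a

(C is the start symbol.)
LL(1) parsing maintains a stack (initially the start symbol over $) and the input. At each step: if the stack top is a terminal, match it against the current input token; if it is a non-terminal N, replace it with the RHS of M[N, lookahead] (the unique production whose predict set contains the lookahead).

Stack is shown with the top on the left.

Stack  Input  Action
--------------------
C $    n a $  output C → n a
n a $  n a $  match 'n'
a $    a $    match 'a'
$      $      accept

The string is accepted.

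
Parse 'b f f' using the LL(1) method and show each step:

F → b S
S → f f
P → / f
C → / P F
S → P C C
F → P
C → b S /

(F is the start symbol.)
Stack is shown with the top on the left.

Stack  Input    Action
----------------------
F $    b f f $  output F → b S
b S $  b f f $  match 'b'
S $    f f $    output S → f f
f f $  f f $    match 'f'
f $    f $      match 'f'
$      $        accept

The string is accepted.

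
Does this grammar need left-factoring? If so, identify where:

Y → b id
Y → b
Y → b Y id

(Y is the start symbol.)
Left-factoring is needed when two productions for the same non-terminal
share a common prefix on the right-hand side.

Productions for Y:
  Y → b id
  Y → b
  Y → b Y id

Found common prefix 'b' in productions for Y

Answer: Yes, Y has productions with common prefix 'b'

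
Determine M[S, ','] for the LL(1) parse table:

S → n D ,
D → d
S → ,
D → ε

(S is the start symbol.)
To find M[S, ','], we find productions for S where ',' is in the predict set (PREDICT(N → α) = (FIRST(α) \ {ε}) ∪ (FOLLOW(N) if α ⇒* ε)).

S → n D ,: PREDICT = { 'n' }
S → ,: PREDICT = { ',' }
  ',' is in predict set, so this production goes in M[S, ',']

M[S, ','] = S → ,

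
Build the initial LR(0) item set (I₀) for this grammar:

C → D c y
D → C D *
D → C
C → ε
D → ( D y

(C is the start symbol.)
{ [C → . D c y], [C → .], [C' → . C], [D → . ( D y], [D → . C D *], [D → . C] }

First, augment the grammar with C' → C
I₀ = CLOSURE({ [C' → . C] }):
  [C' → . C] has the dot before C: add [C → . D c y], [C → .]
  [C → . D c y] has the dot before D: add [D → . C D *], [D → . C], [D → . ( D y]
No further items can be added.

I₀ = { [C → . D c y], [C → .], [C' → . C], [D → . ( D y], [D → . C D *], [D → . C] }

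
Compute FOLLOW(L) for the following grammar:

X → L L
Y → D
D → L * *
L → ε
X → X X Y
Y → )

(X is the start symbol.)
To compute FOLLOW(L), find every occurrence of L on a right-hand side N → α L β: add FIRST(β) \ {ε}, and if β is empty or nullable also add FOLLOW(N). Iterate to a fixed point.

In X → L L: L is followed by L, add FIRST(L) \ {ε} = { }
  L is nullable, so also add FOLLOW(X)
In X → L L: L is at the end, add FOLLOW(X)
In D → L * *: L is followed by '*' '*', add FIRST('*' '*') \ {ε} = { '*' }

The FOLLOW sets referred to above (computed the same way, to a fixed point):
  FOLLOW(X) = { $, ')', '*' }

Taking the union: FOLLOW(L) = { $, ')', '*' }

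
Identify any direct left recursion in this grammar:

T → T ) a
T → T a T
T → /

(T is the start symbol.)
Yes, T is left-recursive

Direct left recursion occurs when N → N α for some non-terminal N (the right-hand side begins with the left-hand side itself).

T → T ) a: LEFT RECURSIVE (starts with T)
T → T a T: LEFT RECURSIVE (starts with T)
T → /: starts with '/'

The grammar has direct left recursion on: T.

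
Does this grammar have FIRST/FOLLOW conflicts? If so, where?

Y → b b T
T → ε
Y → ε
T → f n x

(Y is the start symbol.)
Nullable non-terminals: T, Y.

T: nullable alternative(s) T → ε; FOLLOW(T) = { $ }
  T → ε: FIRST \ {ε} = { } — this is the only nullable alternative, skip
  T → f n x: FIRST \ {ε} = { 'f' } — disjoint from FOLLOW(T)

Y: nullable alternative(s) Y → ε; FOLLOW(Y) = { $ }
  Y → b b T: FIRST \ {ε} = { 'b' } — disjoint from FOLLOW(Y)
  Y → ε: FIRST \ {ε} = { } — this is the only nullable alternative, skip

No FIRST/FOLLOW conflicts found.

Answer: No FIRST/FOLLOW conflicts.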